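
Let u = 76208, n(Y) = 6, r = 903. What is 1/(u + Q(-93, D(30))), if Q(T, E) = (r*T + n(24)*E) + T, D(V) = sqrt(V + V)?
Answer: -983/7730042 - 3*sqrt(15)/15460084 ≈ -0.00012792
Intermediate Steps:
D(V) = sqrt(2)*sqrt(V) (D(V) = sqrt(2*V) = sqrt(2)*sqrt(V))
Q(T, E) = 6*E + 904*T (Q(T, E) = (903*T + 6*E) + T = (6*E + 903*T) + T = 6*E + 904*T)
1/(u + Q(-93, D(30))) = 1/(76208 + (6*(sqrt(2)*sqrt(30)) + 904*(-93))) = 1/(76208 + (6*(2*sqrt(15)) - 84072)) = 1/(76208 + (12*sqrt(15) - 84072)) = 1/(76208 + (-84072 + 12*sqrt(15))) = 1/(-7864 + 12*sqrt(15))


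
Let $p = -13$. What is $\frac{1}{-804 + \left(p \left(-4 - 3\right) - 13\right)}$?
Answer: $- \frac{1}{726} \approx -0.0013774$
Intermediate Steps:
$\frac{1}{-804 + \left(p \left(-4 - 3\right) - 13\right)} = \frac{1}{-804 - \left(13 + 13 \left(-4 - 3\right)\right)} = \frac{1}{-804 - -78} = \frac{1}{-804 + \left(91 - 13\right)} = \frac{1}{-804 + 78} = \frac{1}{-726} = - \frac{1}{726}$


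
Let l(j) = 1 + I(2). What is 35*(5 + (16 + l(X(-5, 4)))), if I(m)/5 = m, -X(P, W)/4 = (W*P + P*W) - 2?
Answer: 1120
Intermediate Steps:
X(P, W) = 8 - 8*P*W (X(P, W) = -4*((W*P + P*W) - 2) = -4*((P*W + P*W) - 2) = -4*(2*P*W - 2) = -4*(-2 + 2*P*W) = 8 - 8*P*W)
I(m) = 5*m
l(j) = 11 (l(j) = 1 + 5*2 = 1 + 10 = 11)
35*(5 + (16 + l(X(-5, 4)))) = 35*(5 + (16 + 11)) = 35*(5 + 27) = 35*32 = 1120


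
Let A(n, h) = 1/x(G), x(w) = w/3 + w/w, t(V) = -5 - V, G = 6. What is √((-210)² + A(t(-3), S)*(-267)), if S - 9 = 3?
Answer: √44011 ≈ 209.79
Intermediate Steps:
x(w) = 1 + w/3 (x(w) = w*(⅓) + 1 = w/3 + 1 = 1 + w/3)
S = 12 (S = 9 + 3 = 12)
A(n, h) = ⅓ (A(n, h) = 1/(1 + (⅓)*6) = 1/(1 + 2) = 1/3 = ⅓)
√((-210)² + A(t(-3), S)*(-267)) = √((-210)² + (⅓)*(-267)) = √(44100 - 89) = √44011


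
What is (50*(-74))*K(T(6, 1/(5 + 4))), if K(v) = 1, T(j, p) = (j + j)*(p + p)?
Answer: -3700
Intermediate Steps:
T(j, p) = 4*j*p (T(j, p) = (2*j)*(2*p) = 4*j*p)
(50*(-74))*K(T(6, 1/(5 + 4))) = (50*(-74))*1 = -3700*1 = -3700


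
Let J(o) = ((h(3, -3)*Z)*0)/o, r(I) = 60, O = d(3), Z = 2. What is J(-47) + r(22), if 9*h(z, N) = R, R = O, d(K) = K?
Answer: 60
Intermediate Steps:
O = 3
R = 3
h(z, N) = ⅓ (h(z, N) = (⅑)*3 = ⅓)
J(o) = 0 (J(o) = (((⅓)*2)*0)/o = ((⅔)*0)/o = 0/o = 0)
J(-47) + r(22) = 0 + 60 = 60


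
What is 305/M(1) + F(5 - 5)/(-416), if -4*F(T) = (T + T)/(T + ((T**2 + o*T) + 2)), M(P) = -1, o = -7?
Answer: -305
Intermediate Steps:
F(T) = -T/(2*(2 + T**2 - 6*T)) (F(T) = -(T + T)/(4*(T + ((T**2 - 7*T) + 2))) = -2*T/(4*(T + (2 + T**2 - 7*T))) = -2*T/(4*(2 + T**2 - 6*T)) = -T/(2*(2 + T**2 - 6*T)))
305/M(1) + F(5 - 5)/(-416) = 305/(-1) - (5 - 5)/(4 - 12*(5 - 5) + 2*(5 - 5)**2)/(-416) = 305*(-1) - 1*0/(4 - 12*0 + 2*0**2)*(-1/416) = -305 - 1*0/(4 + 0 + 2*0)*(-1/416) = -305 - 1*0/(4 + 0 + 0)*(-1/416) = -305 - 1*0/4*(-1/416) = -305 - 1*0*1/4*(-1/416) = -305 + 0*(-1/416) = -305 + 0 = -305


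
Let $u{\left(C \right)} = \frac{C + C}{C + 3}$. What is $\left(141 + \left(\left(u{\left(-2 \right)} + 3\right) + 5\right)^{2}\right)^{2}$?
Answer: $24649$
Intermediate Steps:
$u{\left(C \right)} = \frac{2 C}{3 + C}$
$\left(141 + \left(\left(u{\left(-2 \right)} + 3\right) + 5\right)^{2}\right)^{2} = \left(141 + \left(\left(2 \left(-2\right) \frac{1}{3 - 2} + 3\right) + 5\right)^{2}\right)^{2} = \left(141 + \left(\left(2 \left(-2\right) 1^{-1} + 3\right) + 5\right)^{2}\right)^{2} = \left(141 + \left(\left(2 \left(-2\right) 1 + 3\right) + 5\right)^{2}\right)^{2} = \left(141 + \left(\left(-4 + 3\right) + 5\right)^{2}\right)^{2} = \left(141 + \left(-1 + 5\right)^{2}\right)^{2} = \left(141 + 4^{2}\right)^{2} = \left(141 + 16\right)^{2} = 157^{2} = 24649$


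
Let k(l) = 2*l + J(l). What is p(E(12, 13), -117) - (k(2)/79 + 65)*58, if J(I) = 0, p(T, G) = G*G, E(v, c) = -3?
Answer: 783369/79 ≈ 9916.1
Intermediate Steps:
p(T, G) = G²
k(l) = 2*l (k(l) = 2*l + 0 = 2*l)
p(E(12, 13), -117) - (k(2)/79 + 65)*58 = (-117)² - ((2*2)/79 + 65)*58 = 13689 - (4*(1/79) + 65)*58 = 13689 - (4/79 + 65)*58 = 13689 - 5139*58/79 = 13689 - 1*298062/79 = 13689 - 298062/79 = 783369/79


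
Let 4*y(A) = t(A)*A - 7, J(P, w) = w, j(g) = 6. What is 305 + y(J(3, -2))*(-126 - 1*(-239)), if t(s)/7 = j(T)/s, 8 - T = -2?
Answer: 5175/4 ≈ 1293.8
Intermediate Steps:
T = 10 (T = 8 - 1*(-2) = 8 + 2 = 10)
t(s) = 42/s (t(s) = 7*(6/s) = 42/s)
y(A) = 35/4 (y(A) = ((42/A)*A - 7)/4 = (42 - 7)/4 = (¼)*35 = 35/4)
305 + y(J(3, -2))*(-126 - 1*(-239)) = 305 + 35*(-126 - 1*(-239))/4 = 305 + 35*(-126 + 239)/4 = 305 + (35/4)*113 = 305 + 3955/4 = 5175/4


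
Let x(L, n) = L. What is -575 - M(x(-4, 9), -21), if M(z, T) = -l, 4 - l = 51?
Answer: -622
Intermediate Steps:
l = -47 (l = 4 - 1*51 = 4 - 51 = -47)
M(z, T) = 47 (M(z, T) = -1*(-47) = 47)
-575 - M(x(-4, 9), -21) = -575 - 1*47 = -575 - 47 = -622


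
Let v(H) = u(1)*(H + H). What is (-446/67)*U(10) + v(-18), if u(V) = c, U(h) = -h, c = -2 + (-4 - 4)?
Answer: 28580/67 ≈ 426.57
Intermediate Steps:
c = -10 (c = -2 - 8 = -10)
u(V) = -10
v(H) = -20*H (v(H) = -10*(H + H) = -20*H)
(-446/67)*U(10) + v(-18) = (-446/67)*(-1*10) - 20*(-18) = -446*1/67*(-10) + 360 = -446/67*(-10) + 360 = 4460/67 + 360 = 28580/67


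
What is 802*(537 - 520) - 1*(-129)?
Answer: 13763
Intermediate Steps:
802*(537 - 520) - 1*(-129) = 802*17 + 129 = 13634 + 129 = 13763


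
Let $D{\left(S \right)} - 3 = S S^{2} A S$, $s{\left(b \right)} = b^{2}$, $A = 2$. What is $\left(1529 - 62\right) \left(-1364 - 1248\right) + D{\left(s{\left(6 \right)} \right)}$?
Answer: $-472569$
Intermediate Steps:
$D{\left(S \right)} = 3 + 2 S^{4}$ ($D{\left(S \right)} = 3 + S S^{2} \cdot 2 S = 3 + S^{3} \cdot 2 S = 3 + 2 S^{3} S = 3 + 2 S^{4}$)
$\left(1529 - 62\right) \left(-1364 - 1248\right) + D{\left(s{\left(6 \right)} \right)} = \left(1529 - 62\right) \left(-1364 - 1248\right) + \left(3 + 2 \left(6^{2}\right)^{4}\right) = 1467 \left(-2612\right) + \left(3 + 2 \cdot 36^{4}\right) = -3831804 + \left(3 + 2 \cdot 1679616\right) = -3831804 + \left(3 + 3359232\right) = -3831804 + 3359235 = -472569$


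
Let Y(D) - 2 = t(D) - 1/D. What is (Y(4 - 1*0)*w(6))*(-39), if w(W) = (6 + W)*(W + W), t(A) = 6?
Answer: -43524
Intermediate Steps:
w(W) = 2*W*(6 + W) (w(W) = (6 + W)*(2*W) = 2*W*(6 + W))
Y(D) = 8 - 1/D (Y(D) = 2 + (6 - 1/D) = 8 - 1/D)
(Y(4 - 1*0)*w(6))*(-39) = ((8 - 1/(4 - 1*0))*(2*6*(6 + 6)))*(-39) = ((8 - 1/(4 + 0))*(2*6*12))*(-39) = ((8 - 1/4)*144)*(-39) = ((31/4)*144)*(-39) = 1116*(-39) = -43524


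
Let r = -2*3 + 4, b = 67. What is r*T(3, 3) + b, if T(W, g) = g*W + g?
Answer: 43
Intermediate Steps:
T(W, g) = g + W*g (T(W, g) = W*g + g = g + W*g)
r = -2 (r = -6 + 4 = -2)
r*T(3, 3) + b = -6*(1 + 3) + 67 = -6*4 + 67 = -2*12 + 67 = -24 + 67 = 43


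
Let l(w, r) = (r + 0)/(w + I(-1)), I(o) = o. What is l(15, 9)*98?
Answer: 63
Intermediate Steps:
l(w, r) = r/(-1 + w) (l(w, r) = (r + 0)/(w - 1) = r/(-1 + w))
l(15, 9)*98 = (9/(-1 + 15))*98 = (9/14)*98 = 63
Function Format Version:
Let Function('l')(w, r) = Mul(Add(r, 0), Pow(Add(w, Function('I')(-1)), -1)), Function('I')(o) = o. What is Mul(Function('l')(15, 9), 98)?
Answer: 63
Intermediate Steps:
Function('l')(w, r) = Mul(r, Pow(Add(-1, w), -1)) (Function('l')(w, r) = Mul(Add(r, 0), Pow(Add(w, -1), -1)) = Mul(r, Pow(Add(-1, w), -1)))
Mul(Function('l')(15, 9), 98) = Mul(Mul(9, Pow(Add(-1, 15), -1)), 98) = Mul(Mul(9, Pow(14, -1)), 98) = Mul(Mul(9, Rational(1, 14)), 98) = Mul(Rational(9, 14), 98) = 63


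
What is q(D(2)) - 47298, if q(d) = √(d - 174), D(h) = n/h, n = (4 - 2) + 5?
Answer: -47298 + I*√682/2 ≈ -47298.0 + 13.058*I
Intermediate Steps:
n = 7 (n = 2 + 5 = 7)
D(h) = 7/h
q(d) = √(-174 + d)
q(D(2)) - 47298 = √(-174 + 7/2) - 47298 = √(-341/2) - 47298 = I*√682/2 - 47298 = -47298 + I*√682/2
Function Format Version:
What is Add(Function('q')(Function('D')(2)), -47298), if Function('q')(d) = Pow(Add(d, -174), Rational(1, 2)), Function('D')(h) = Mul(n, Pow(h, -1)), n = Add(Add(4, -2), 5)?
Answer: Add(-47298, Mul(Rational(1, 2), I, Pow(682, Rational(1, 2)))) ≈ Add(-47298., Mul(13.058, I))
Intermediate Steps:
n = 7 (n = Add(2, 5) = 7)
Function('D')(h) = Mul(7, Pow(h, -1))
Function('q')(d) = Pow(Add(-174, d), Rational(1, 2))
Add(Function('q')(Function('D')(2)), -47298) = Add(Pow(Add(-174, Mul(7, Pow(2, -1))), Rational(1, 2)), -47298) = Add(Pow(Add(-174, Mul(7, Rational(1, 2))), Rational(1, 2)), -47298) = Add(Pow(Add(-174, Rational(7, 2)), Rational(1, 2)), -47298) = Add(Pow(Rational(-341, 2), Rational(1, 2)), -47298) = Add(Mul(Rational(1, 2), I, Pow(682, Rational(1, 2))), -47298) = Add(-47298, Mul(Rational(1, 2), I, Pow(682, Rational(1, 2))))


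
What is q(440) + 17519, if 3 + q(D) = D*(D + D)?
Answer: 404716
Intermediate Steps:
q(D) = -3 + 2*D**2 (q(D) = -3 + D*(D + D) = -3 + D*(2*D) = -3 + 2*D**2)
q(440) + 17519 = (-3 + 2*440**2) + 17519 = (-3 + 2*193600) + 17519 = (-3 + 387200) + 17519 = 387197 + 17519 = 404716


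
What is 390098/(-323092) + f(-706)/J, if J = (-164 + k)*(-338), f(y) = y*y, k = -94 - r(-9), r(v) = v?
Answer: 32052314059/6798017226 ≈ 4.7150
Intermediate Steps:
k = -85 (k = -94 - 1*(-9) = -94 + 9 = -85)
f(y) = y²
J = 84162 (J = (-164 - 85)*(-338) = -249*(-338) = 84162)
390098/(-323092) + f(-706)/J = 390098/(-323092) + (-706)²/84162 = 390098*(-1/323092) + 498436*(1/84162) = -195049/161546 + 249218/42081 = 32052314059/6798017226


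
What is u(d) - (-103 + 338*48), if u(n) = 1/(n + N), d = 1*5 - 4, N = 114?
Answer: -1853914/115 ≈ -16121.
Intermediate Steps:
d = 1 (d = 5 - 4 = 1)
u(n) = 1/(114 + n) (u(n) = 1/(n + 114) = 1/(114 + n))
u(d) - (-103 + 338*48) = 1/(114 + 1) - (-103 + 338*48) = 1/115 - (-103 + 16224) = 1/115 - 1*16121 = 1/115 - 16121 = -1853914/115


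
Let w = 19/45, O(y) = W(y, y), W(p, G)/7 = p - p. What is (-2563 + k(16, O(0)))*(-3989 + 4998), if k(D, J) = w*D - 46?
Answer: -118154909/45 ≈ -2.6257e+6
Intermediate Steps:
W(p, G) = 0 (W(p, G) = 7*(p - p) = 7*0 = 0)
O(y) = 0
w = 19/45 (w = 19*(1/45) = 19/45 ≈ 0.42222)
k(D, J) = -46 + 19*D/45 (k(D, J) = 19*D/45 - 46 = -46 + 19*D/45)
(-2563 + k(16, O(0)))*(-3989 + 4998) = (-2563 + (-46 + (19/45)*16))*(-3989 + 4998) = (-2563 + (-46 + 304/45))*1009 = (-2563 - 1766/45)*1009 = -117101/45*1009 = -118154909/45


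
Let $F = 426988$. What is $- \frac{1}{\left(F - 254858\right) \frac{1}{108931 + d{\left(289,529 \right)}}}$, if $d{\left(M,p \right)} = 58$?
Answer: $- \frac{108989}{172130} \approx -0.63318$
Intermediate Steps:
$- \frac{1}{\left(F - 254858\right) \frac{1}{108931 + d{\left(289,529 \right)}}} = - \frac{1}{\left(426988 - 254858\right) \frac{1}{108931 + 58}} = - \frac{1}{172130 \cdot \frac{1}{108989}} = - \frac{1}{\frac{172130}{108989}} = \left(-1\right) \frac{108989}{172130} = - \frac{108989}{172130}$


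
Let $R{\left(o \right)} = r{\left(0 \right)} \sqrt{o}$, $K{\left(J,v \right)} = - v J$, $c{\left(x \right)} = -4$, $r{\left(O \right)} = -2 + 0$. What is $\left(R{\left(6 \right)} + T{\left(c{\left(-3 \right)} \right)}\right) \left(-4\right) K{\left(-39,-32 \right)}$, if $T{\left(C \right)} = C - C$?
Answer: $- 9984 \sqrt{6} \approx -24456.0$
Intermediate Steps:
$r{\left(O \right)} = -2$
$K{\left(J,v \right)} = - J v$
$T{\left(C \right)} = 0$
$R{\left(o \right)} = - 2 \sqrt{o}$
$\left(R{\left(6 \right)} + T{\left(c{\left(-3 \right)} \right)}\right) \left(-4\right) K{\left(-39,-32 \right)} = \left(- 2 \sqrt{6} + 0\right) \left(-4\right) \left(\left(-1\right) \left(-39\right) \left(-32\right)\right) = - 2 \sqrt{6} \left(-4\right) \left(-1248\right) = 8 \sqrt{6} \left(-1248\right) = - 9984 \sqrt{6}$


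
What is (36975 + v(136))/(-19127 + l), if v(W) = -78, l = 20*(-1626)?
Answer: -36897/51647 ≈ -0.71441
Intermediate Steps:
l = -32520
(36975 + v(136))/(-19127 + l) = (36975 - 78)/(-19127 - 32520) = 36897/(-51647) = 36897*(-1/51647) = -36897/51647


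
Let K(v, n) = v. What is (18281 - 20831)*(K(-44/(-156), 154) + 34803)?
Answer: -1153728800/13 ≈ -8.8748e+7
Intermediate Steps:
(18281 - 20831)*(K(-44/(-156), 154) + 34803) = (18281 - 20831)*(-44/(-156) + 34803) = -2550*(-44*(-1/156) + 34803) = -2550*(11/39 + 34803) = -2550*1357328/39 = -1153728800/13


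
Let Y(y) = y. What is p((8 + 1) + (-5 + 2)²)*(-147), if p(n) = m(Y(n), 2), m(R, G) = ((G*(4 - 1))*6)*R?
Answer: -95256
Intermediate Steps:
m(R, G) = 18*G*R (m(R, G) = ((G*3)*6)*R = ((3*G)*6)*R = (18*G)*R = 18*G*R)
p(n) = 36*n (p(n) = 18*2*n = 36*n)
p((8 + 1) + (-5 + 2)²)*(-147) = (36*((8 + 1) + (-5 + 2)²))*(-147) = (36*(9 + (-3)²))*(-147) = (36*(9 + 9))*(-147) = (36*18)*(-147) = 648*(-147) = -95256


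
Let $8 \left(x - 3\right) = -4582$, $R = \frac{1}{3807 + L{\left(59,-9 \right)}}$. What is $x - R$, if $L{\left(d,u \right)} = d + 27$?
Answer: $- \frac{8872151}{15572} \approx -569.75$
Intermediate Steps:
$L{\left(d,u \right)} = 27 + d$
$R = \frac{1}{3893}$ ($R = \frac{1}{3807 + \left(27 + 59\right)} = \frac{1}{3807 + 86} = \frac{1}{3893} \approx 0.00025687$)
$x = - \frac{2279}{4}$ ($x = 3 + \frac{1}{8} \left(-4582\right) = 3 - \frac{2291}{4} = - \frac{2279}{4} \approx -569.75$)
$x - R = - \frac{2279}{4} - \frac{1}{3893} = - \frac{8872151}{15572}$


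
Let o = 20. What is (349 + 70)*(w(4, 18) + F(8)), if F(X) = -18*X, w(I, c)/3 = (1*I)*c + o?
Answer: 55308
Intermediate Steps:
w(I, c) = 60 + 3*I*c (w(I, c) = 3*((1*I)*c + 20) = 3*(I*c + 20) = 3*(20 + I*c) = 60 + 3*I*c)
(349 + 70)*(w(4, 18) + F(8)) = (349 + 70)*((60 + 3*4*18) - 18*8) = 419*((60 + 216) - 144) = 419*(276 - 144) = 419*132 = 55308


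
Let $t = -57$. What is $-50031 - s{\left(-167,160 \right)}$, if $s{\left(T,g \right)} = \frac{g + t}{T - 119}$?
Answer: $- \frac{14308763}{286} \approx -50031.0$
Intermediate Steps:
$s{\left(T,g \right)} = \frac{-57 + g}{-119 + T}$ ($s{\left(T,g \right)} = \frac{g - 57}{T - 119} = \frac{-57 + g}{-119 + T}$)
$-50031 - s{\left(-167,160 \right)} = -50031 - \frac{-57 + 160}{-119 - 167} = -50031 - \frac{1}{-286} \cdot 103 = -50031 - \left(- \frac{1}{286}\right) 103 = -50031 - - \frac{103}{286} = -50031 + \frac{103}{286} = - \frac{14308763}{286}$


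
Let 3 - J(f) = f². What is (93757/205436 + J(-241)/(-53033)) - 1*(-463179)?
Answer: 174010343069429/375685772 ≈ 4.6318e+5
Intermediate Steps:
J(f) = 3 - f²
(93757/205436 + J(-241)/(-53033)) - 1*(-463179) = (93757/205436 + (3 - 1*(-241)²)/(-53033)) - 1*(-463179) = (93757*(1/205436) + (3 - 1*58081)*(-1/53033)) + 463179 = (3233/7084 + (3 - 58081)*(-1/53033)) + 463179 = (3233/7084 - 58078*(-1/53033)) + 463179 = (3233/7084 + 58078/53033) + 463179 = 582880241/375685772 + 463179 = 174010343069429/375685772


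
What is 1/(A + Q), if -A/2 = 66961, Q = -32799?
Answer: -1/166721 ≈ -5.9980e-6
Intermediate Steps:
A = -133922 (A = -2*66961 = -133922)
1/(A + Q) = 1/(-133922 - 32799) = 1/(-166721) = -1/166721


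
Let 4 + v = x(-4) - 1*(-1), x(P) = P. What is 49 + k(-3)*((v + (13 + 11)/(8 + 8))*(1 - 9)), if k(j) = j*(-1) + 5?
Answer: 401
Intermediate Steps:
k(j) = 5 - j (k(j) = -j + 5 = 5 - j)
v = -7 (v = -4 + (-4 - 1*(-1)) = -4 + (-4 + 1) = -4 - 3 = -7)
49 + k(-3)*((v + (13 + 11)/(8 + 8))*(1 - 9)) = 49 + (5 - 1*(-3))*((-7 + (13 + 11)/(8 + 8))*(1 - 9)) = 49 + (5 + 3)*((-7 + 24/16)*(-8)) = 49 + 8*((-7 + 24*(1/16))*(-8)) = 49 + 8*((-7 + 3/2)*(-8)) = 49 + 8*(-11/2*(-8)) = 49 + 8*44 = 49 + 352 = 401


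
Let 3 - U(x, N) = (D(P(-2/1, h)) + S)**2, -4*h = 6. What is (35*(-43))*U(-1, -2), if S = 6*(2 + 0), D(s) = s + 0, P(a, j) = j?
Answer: 645645/4 ≈ 1.6141e+5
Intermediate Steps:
h = -3/2 (h = -1/4*6 = -3/2 ≈ -1.5000)
D(s) = s
S = 12 (S = 6*2 = 12)
U(x, N) = -429/4 (U(x, N) = 3 - (-3/2 + 12)**2 = 3 - (21/2)**2 = 3 - 1*441/4 = 3 - 441/4 = -429/4)
(35*(-43))*U(-1, -2) = (35*(-43))*(-429/4) = -1505*(-429/4) = 645645/4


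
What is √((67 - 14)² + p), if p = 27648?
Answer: √30457 ≈ 174.52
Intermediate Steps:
√((67 - 14)² + p) = √((67 - 14)² + 27648) = √(53² + 27648) = √(2809 + 27648) = √30457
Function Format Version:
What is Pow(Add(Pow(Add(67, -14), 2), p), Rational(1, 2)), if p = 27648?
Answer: Pow(30457, Rational(1, 2)) ≈ 174.52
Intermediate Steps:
Pow(Add(Pow(Add(67, -14), 2), p), Rational(1, 2)) = Pow(Add(Pow(Add(67, -14), 2), 27648), Rational(1, 2)) = Pow(Add(Pow(53, 2), 27648), Rational(1, 2)) = Pow(Add(2809, 27648), Rational(1, 2)) = Pow(30457, Rational(1, 2))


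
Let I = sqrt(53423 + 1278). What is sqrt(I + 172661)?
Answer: sqrt(172661 + sqrt(54701)) ≈ 415.81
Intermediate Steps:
I = sqrt(54701) ≈ 233.88
sqrt(I + 172661) = sqrt(sqrt(54701) + 172661) = sqrt(172661 + sqrt(54701))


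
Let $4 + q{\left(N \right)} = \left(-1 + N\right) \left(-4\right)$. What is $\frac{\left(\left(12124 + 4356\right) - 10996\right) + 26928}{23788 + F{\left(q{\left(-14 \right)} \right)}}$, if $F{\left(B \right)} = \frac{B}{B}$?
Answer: $\frac{32412}{23789} \approx 1.3625$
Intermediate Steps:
$q{\left(N \right)} = - 4 N$ ($q{\left(N \right)} = -4 + \left(-1 + N\right) \left(-4\right) = -4 - \left(-4 + 4 N\right) = - 4 N$)
$F{\left(B \right)} = 1$
$\frac{\left(\left(12124 + 4356\right) - 10996\right) + 26928}{23788 + F{\left(q{\left(-14 \right)} \right)}} = \frac{\left(\left(12124 + 4356\right) - 10996\right) + 26928}{23788 + 1} = \frac{\left(16480 - 10996\right) + 26928}{23789} = \left(5484 + 26928\right) \frac{1}{23789} = 32412 \cdot \frac{1}{23789} = \frac{32412}{23789}$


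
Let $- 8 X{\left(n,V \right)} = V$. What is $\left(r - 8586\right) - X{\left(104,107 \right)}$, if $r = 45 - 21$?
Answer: $- \frac{68389}{8} \approx -8548.6$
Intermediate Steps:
$X{\left(n,V \right)} = - \frac{V}{8}$
$r = 24$ ($r = 45 - 21 = 24$)
$\left(r - 8586\right) - X{\left(104,107 \right)} = \left(24 - 8586\right) - \left(- \frac{1}{8}\right) 107 = \left(24 - 8586\right) - - \frac{107}{8} = -8562 + \frac{107}{8} = - \frac{68389}{8}$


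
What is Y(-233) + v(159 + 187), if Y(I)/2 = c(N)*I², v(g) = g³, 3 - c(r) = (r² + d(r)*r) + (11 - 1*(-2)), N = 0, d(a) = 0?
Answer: 40335956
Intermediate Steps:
c(r) = -10 - r² (c(r) = 3 - ((r² + 0*r) + (11 - 1*(-2))) = 3 - ((r² + 0) + (11 + 2)) = 3 - (r² + 13) = 3 - (13 + r²) = 3 + (-13 - r²) = -10 - r²)
Y(I) = -20*I² (Y(I) = 2*((-10 - 1*0²)*I²) = 2*((-10 - 1*0)*I²) = 2*((-10 + 0)*I²) = 2*(-10*I²) = -20*I²)
Y(-233) + v(159 + 187) = -20*(-233)² + (159 + 187)³ = -20*54289 + 346³ = -1085780 + 41421736 = 40335956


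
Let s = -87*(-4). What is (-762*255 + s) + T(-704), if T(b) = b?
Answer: -194666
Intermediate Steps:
s = 348
(-762*255 + s) + T(-704) = (-762*255 + 348) - 704 = (-194310 + 348) - 704 = -193962 - 704 = -194666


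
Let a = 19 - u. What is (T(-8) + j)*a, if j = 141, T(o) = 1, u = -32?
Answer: 7242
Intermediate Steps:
a = 51 (a = 19 - 1*(-32) = 19 + 32 = 51)
(T(-8) + j)*a = (1 + 141)*51 = 142*51 = 7242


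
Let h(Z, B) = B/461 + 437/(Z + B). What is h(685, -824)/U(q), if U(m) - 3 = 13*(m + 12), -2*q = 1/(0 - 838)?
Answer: -529604268/17076861263 ≈ -0.031013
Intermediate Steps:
q = 1/1676 (q = -1/(2*(0 - 838)) = -½/(-838) = -½*(-1/838) = 1/1676 ≈ 0.00059666)
h(Z, B) = 437/(B + Z) + B/461 (h(Z, B) = B*(1/461) + 437/(B + Z) = B/461 + 437/(B + Z) = 437/(B + Z) + B/461)
U(m) = 159 + 13*m (U(m) = 3 + 13*(m + 12) = 3 + 13*(12 + m) = 3 + (156 + 13*m) = 159 + 13*m)
h(685, -824)/U(q) = ((201457 + (-824)² - 824*685)/(461*(-824 + 685)))/(159 + 13*(1/1676)) = ((1/461)*(201457 + 678976 - 564440)/(-139))/(159 + 13/1676) = ((1/461)*(-1/139)*315993)/(266497/1676) = -315993/64079*1676/266497 = -529604268/17076861263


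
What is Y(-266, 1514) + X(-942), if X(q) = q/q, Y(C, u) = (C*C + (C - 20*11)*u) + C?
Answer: -665313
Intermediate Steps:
Y(C, u) = C + C**2 + u*(-220 + C) (Y(C, u) = (C**2 + (C - 220)*u) + C = (C**2 + (-220 + C)*u) + C = (C**2 + u*(-220 + C)) + C = C + C**2 + u*(-220 + C))
X(q) = 1
Y(-266, 1514) + X(-942) = (-266 + (-266)**2 - 220*1514 - 266*1514) + 1 = (-266 + 70756 - 333080 - 402724) + 1 = -665314 + 1 = -665313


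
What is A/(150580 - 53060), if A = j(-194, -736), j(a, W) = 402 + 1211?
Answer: 1613/97520 ≈ 0.016540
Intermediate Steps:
j(a, W) = 1613
A = 1613
A/(150580 - 53060) = 1613/(150580 - 53060) = 1613/97520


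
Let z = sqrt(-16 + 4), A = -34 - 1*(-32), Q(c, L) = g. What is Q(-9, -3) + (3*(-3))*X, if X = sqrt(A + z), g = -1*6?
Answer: -6 - 9*sqrt(-2 + 2*I*sqrt(3)) ≈ -15.0 - 15.588*I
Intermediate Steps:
g = -6
Q(c, L) = -6
A = -2 (A = -34 + 32 = -2)
z = 2*I*sqrt(3) (z = sqrt(-12) = 2*I*sqrt(3) ≈ 3.4641*I)
X = sqrt(-2 + 2*I*sqrt(3)) ≈ 1.0 + 1.732*I
Q(-9, -3) + (3*(-3))*X = -6 + (3*(-3))*sqrt(-2 + 2*I*sqrt(3)) = -6 - 9*sqrt(-2 + 2*I*sqrt(3))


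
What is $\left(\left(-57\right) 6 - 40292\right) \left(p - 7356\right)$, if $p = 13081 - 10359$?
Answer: $188297956$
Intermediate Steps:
$p = 2722$
$\left(\left(-57\right) 6 - 40292\right) \left(p - 7356\right) = \left(\left(-57\right) 6 - 40292\right) \left(2722 - 7356\right) = \left(-342 - 40292\right) \left(-4634\right) = \left(-40634\right) \left(-4634\right) = 188297956$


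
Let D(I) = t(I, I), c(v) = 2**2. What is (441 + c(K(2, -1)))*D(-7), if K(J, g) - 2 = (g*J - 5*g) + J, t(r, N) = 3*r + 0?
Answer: -9345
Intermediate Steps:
t(r, N) = 3*r
K(J, g) = 2 + J - 5*g + J*g (K(J, g) = 2 + ((g*J - 5*g) + J) = 2 + ((J*g - 5*g) + J) = 2 + ((-5*g + J*g) + J) = 2 + (J - 5*g + J*g) = 2 + J - 5*g + J*g)
c(v) = 4
D(I) = 3*I
(441 + c(K(2, -1)))*D(-7) = (441 + 4)*(3*(-7)) = 445*(-21) = -9345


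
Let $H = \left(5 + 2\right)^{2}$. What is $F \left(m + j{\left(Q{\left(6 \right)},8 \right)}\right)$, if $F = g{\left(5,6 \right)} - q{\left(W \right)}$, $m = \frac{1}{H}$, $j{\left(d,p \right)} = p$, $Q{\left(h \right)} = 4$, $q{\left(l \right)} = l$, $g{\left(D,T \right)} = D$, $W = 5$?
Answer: $0$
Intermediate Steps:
$H = 49$ ($H = 7^{2} = 49$)
$m = \frac{1}{49} \approx 0.020408$
$F = 0$ ($F = 5 - 5 = 0$)
$F \left(m + j{\left(Q{\left(6 \right)},8 \right)}\right) = 0 \left(\frac{1}{49} + 8\right) = 0 \cdot \frac{393}{49} = 0$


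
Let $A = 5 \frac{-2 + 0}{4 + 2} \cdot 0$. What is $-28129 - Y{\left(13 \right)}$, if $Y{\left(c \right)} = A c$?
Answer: $-28129$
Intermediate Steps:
$A = 0$ ($A = 5 \left(- \frac{2}{6}\right) 0 = 5 \left(\left(-2\right) \frac{1}{6}\right) 0 = 5 \left(- \frac{1}{3}\right) 0 = \left(- \frac{5}{3}\right) 0 = 0$)
$Y{\left(c \right)} = 0$ ($Y{\left(c \right)} = 0 c = 0$)
$-28129 - Y{\left(13 \right)} = -28129 - 0 = -28129 + 0 = -28129$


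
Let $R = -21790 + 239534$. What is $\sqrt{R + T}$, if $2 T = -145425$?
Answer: $\frac{\sqrt{580126}}{2} \approx 380.83$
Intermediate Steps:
$R = 217744$
$T = - \frac{145425}{2}$ ($T = \frac{1}{2} \left(-145425\right) = - \frac{145425}{2} \approx -72713.0$)
$\sqrt{R + T} = \sqrt{217744 - \frac{145425}{2}} = \sqrt{\frac{290063}{2}} = \frac{\sqrt{580126}}{2}$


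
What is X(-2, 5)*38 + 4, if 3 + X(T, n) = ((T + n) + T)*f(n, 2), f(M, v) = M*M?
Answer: 840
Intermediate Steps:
f(M, v) = M²
X(T, n) = -3 + n²*(n + 2*T) (X(T, n) = -3 + ((T + n) + T)*n² = -3 + (n + 2*T)*n² = -3 + n²*(n + 2*T))
X(-2, 5)*38 + 4 = (-3 + 5³ + 2*(-2)*5²)*38 + 4 = (-3 + 125 + 2*(-2)*25)*38 + 4 = (-3 + 125 - 100)*38 + 4 = 22*38 + 4 = 836 + 4 = 840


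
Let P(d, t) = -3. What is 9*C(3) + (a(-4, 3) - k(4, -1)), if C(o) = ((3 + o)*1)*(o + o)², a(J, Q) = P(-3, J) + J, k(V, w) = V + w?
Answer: 1934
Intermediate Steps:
a(J, Q) = -3 + J
C(o) = 4*o²*(3 + o) (C(o) = (3 + o)*(2*o)² = (3 + o)*(4*o²) = 4*o²*(3 + o))
9*C(3) + (a(-4, 3) - k(4, -1)) = 9*(4*3²*(3 + 3)) + ((-3 - 4) - (4 - 1)) = 9*(4*9*6) + (-7 - 1*3) = 9*216 + (-7 - 3) = 1944 - 10 = 1934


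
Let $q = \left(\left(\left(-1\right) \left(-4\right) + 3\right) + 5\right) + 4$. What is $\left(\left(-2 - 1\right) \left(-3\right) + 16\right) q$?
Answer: $400$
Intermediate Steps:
$q = 16$ ($q = \left(\left(4 + 3\right) + 5\right) + 4 = \left(7 + 5\right) + 4 = 12 + 4 = 16$)
$\left(\left(-2 - 1\right) \left(-3\right) + 16\right) q = \left(\left(-2 - 1\right) \left(-3\right) + 16\right) 16 = \left(\left(-3\right) \left(-3\right) + 16\right) 16 = \left(9 + 16\right) 16 = 25 \cdot 16 = 400$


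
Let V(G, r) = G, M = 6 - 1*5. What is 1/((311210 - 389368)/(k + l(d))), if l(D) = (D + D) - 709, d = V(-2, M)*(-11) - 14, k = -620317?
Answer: 310505/39079 ≈ 7.9456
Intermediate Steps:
M = 1 (M = 6 - 5 = 1)
d = 8 (d = -2*(-11) - 14 = 22 - 14 = 8)
l(D) = -709 + 2*D (l(D) = 2*D - 709 = -709 + 2*D)
1/((311210 - 389368)/(k + l(d))) = 1/((311210 - 389368)/(-620317 + (-709 + 2*8))) = 1/(-78158/(-620317 + (-709 + 16))) = 1/(-78158/(-620317 - 693)) = 1/(-78158/(-621010)) = 1/(-78158*(-1/621010)) = 1/(39079/310505) = 310505/39079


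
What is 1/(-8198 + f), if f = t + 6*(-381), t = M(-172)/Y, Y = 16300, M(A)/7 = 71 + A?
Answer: -16300/170889907 ≈ -9.5383e-5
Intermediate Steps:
M(A) = 497 + 7*A (M(A) = 7*(71 + A) = 497 + 7*A)
t = -707/16300 (t = (497 + 7*(-172))/16300 = (497 - 1204)*(1/16300) = -707*1/16300 = -707/16300 ≈ -0.043374)
f = -37262507/16300 (f = -707/16300 + 6*(-381) = -707/16300 - 2286 = -37262507/16300 ≈ -2286.0)
1/(-8198 + f) = 1/(-8198 - 37262507/16300) = 1/(-170889907/16300) = -16300/170889907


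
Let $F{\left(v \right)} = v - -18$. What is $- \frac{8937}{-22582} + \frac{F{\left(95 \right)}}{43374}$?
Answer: $\frac{97546301}{244867917} \approx 0.39836$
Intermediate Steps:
$F{\left(v \right)} = 18 + v$ ($F{\left(v \right)} = v + 18 = 18 + v$)
$- \frac{8937}{-22582} + \frac{F{\left(95 \right)}}{43374} = - \frac{8937}{-22582} + \frac{18 + 95}{43374} = \left(-8937\right) \left(- \frac{1}{22582}\right) + 113 \cdot \frac{1}{43374} = \frac{8937}{22582} + \frac{113}{43374} = \frac{97546301}{244867917}$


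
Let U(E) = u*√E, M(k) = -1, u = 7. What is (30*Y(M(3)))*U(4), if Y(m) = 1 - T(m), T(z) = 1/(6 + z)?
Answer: 336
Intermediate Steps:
U(E) = 7*√E
Y(m) = 1 - 1/(6 + m)
(30*Y(M(3)))*U(4) = (30*((5 - 1)/(6 - 1)))*(7*√4) = (30*(4/5))*(7*2) = (30*((⅕)*4))*14 = (30*(⅘))*14 = 24*14 = 336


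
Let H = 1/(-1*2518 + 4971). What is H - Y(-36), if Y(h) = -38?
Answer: 93215/2453 ≈ 38.000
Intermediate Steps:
H = 1/2453 (H = 1/(-2518 + 4971) = 1/2453 ≈ 0.00040766)
H - Y(-36) = 1/2453 - 1*(-38) = 1/2453 + 38 = 93215/2453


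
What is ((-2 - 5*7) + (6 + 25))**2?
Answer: 36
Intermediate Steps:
((-2 - 5*7) + (6 + 25))**2 = ((-2 - 35) + 31)**2 = (-37 + 31)**2 = (-6)**2 = 36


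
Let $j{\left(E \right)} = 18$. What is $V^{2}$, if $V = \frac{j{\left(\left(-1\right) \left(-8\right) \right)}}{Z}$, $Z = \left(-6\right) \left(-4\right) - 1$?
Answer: $\frac{324}{529} \approx 0.61248$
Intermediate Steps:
$Z = 23$ ($Z = 24 - 1 = 23$)
$V = \frac{18}{23} \approx 0.78261$
$V^{2} = \left(\frac{18}{23}\right)^{2} = \frac{324}{529}$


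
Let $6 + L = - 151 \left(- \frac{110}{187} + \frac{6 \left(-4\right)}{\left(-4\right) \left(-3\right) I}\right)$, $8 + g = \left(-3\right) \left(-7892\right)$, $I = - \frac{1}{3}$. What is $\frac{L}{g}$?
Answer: $- \frac{6997}{201178} \approx -0.03478$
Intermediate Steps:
$I = - \frac{1}{3}$ ($I = \left(-1\right) \frac{1}{3} = - \frac{1}{3} \approx -0.33333$)
$g = 23668$ ($g = -8 - -23676 = -8 + 23676 = 23668$)
$L = - \frac{13994}{17}$ ($L = -6 - 151 \left(- \frac{110}{187} + \frac{6 \left(-4\right)}{\left(-4\right) \left(-3\right) \left(- \frac{1}{3}\right)}\right) = -6 - 151 \left(\left(-110\right) \frac{1}{187} - \frac{24}{12 \left(- \frac{1}{3}\right)}\right) = -6 - 151 \left(- \frac{10}{17} - \frac{24}{-4}\right) = -6 - 151 \left(- \frac{10}{17} - -6\right) = -6 - 151 \left(- \frac{10}{17} + 6\right) = -6 - \frac{13892}{17} = - \frac{13994}{17} \approx -823.18$)
$\frac{L}{g} = - \frac{13994}{17 \cdot 23668} = \left(- \frac{13994}{17}\right) \frac{1}{23668} = - \frac{6997}{201178}$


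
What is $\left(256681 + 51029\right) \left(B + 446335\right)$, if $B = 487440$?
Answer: $287331905250$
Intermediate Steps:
$\left(256681 + 51029\right) \left(B + 446335\right) = \left(256681 + 51029\right) \left(487440 + 446335\right) = 307710 \cdot 933775 = 287331905250$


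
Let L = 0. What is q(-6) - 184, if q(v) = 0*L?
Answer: -184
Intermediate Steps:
q(v) = 0 (q(v) = 0*0 = 0)
q(-6) - 184 = 0 - 184 = -184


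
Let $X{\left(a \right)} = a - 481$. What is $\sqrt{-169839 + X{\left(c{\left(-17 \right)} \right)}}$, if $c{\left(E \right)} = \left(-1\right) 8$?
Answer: $2 i \sqrt{42582} \approx 412.71 i$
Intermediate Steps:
$c{\left(E \right)} = -8$
$X{\left(a \right)} = -481 + a$
$\sqrt{-169839 + X{\left(c{\left(-17 \right)} \right)}} = \sqrt{-169839 - 489} = \sqrt{-170328} = 2 i \sqrt{42582}$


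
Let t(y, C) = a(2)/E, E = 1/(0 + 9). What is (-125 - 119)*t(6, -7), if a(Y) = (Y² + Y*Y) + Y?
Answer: -21960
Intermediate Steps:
a(Y) = Y + 2*Y² (a(Y) = (Y² + Y²) + Y = 2*Y² + Y = Y + 2*Y²)
E = ⅑ (E = 1/9 = ⅑ ≈ 0.11111)
t(y, C) = 90 (t(y, C) = (2*(1 + 2*2))/(⅑) = (2*(1 + 4))*9 = (2*5)*9 = 10*9 = 90)
(-125 - 119)*t(6, -7) = (-125 - 119)*90 = -244*90 = -21960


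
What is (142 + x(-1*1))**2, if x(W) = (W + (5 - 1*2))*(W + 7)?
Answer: 23716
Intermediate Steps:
x(W) = (3 + W)*(7 + W) (x(W) = (W + (5 - 2))*(7 + W) = (W + 3)*(7 + W) = (3 + W)*(7 + W))
(142 + x(-1*1))**2 = (142 + (21 + (-1*1)**2 + 10*(-1*1)))**2 = (142 + (21 + (-1)**2 + 10*(-1)))**2 = (142 + (21 + 1 - 10))**2 = (142 + 12)**2 = 154**2 = 23716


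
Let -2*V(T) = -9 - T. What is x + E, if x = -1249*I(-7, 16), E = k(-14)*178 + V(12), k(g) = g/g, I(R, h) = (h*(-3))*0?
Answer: 377/2 ≈ 188.50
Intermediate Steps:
V(T) = 9/2 + T/2 (V(T) = -(-9 - T)/2 = 9/2 + T/2)
I(R, h) = 0 (I(R, h) = -3*h*0 = 0)
k(g) = 1
E = 377/2 (E = 1*178 + (9/2 + (½)*12) = 178 + (9/2 + 6) = 178 + 21/2 = 377/2 ≈ 188.50)
x = 0 (x = -1249*0 = 0)
x + E = 0 + 377/2 = 377/2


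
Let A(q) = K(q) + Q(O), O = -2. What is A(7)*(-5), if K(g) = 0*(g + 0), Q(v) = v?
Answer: 10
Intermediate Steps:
K(g) = 0 (K(g) = 0*g = 0)
A(q) = -2 (A(q) = 0 - 2 = -2)
A(7)*(-5) = -2*(-5) = 10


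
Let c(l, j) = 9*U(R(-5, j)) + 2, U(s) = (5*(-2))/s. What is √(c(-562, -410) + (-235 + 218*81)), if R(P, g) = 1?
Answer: √17335 ≈ 131.66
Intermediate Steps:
U(s) = -10/s
c(l, j) = -88 (c(l, j) = 9*(-10/1) + 2 = 9*(-10*1) + 2 = 9*(-10) + 2 = -90 + 2 = -88)
√(c(-562, -410) + (-235 + 218*81)) = √(-88 + (-235 + 218*81)) = √(-88 + (-235 + 17658)) = √(-88 + 17423) = √17335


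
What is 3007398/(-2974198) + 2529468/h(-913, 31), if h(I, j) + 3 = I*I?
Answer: 1254068486349/619797582517 ≈ 2.0234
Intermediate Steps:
h(I, j) = -3 + I² (h(I, j) = -3 + I*I = -3 + I²)
3007398/(-2974198) + 2529468/h(-913, 31) = 3007398/(-2974198) + 2529468/(-3 + (-913)²) = 3007398*(-1/2974198) + 2529468/(-3 + 833569) = -1503699/1487099 + 2529468/833566 = -1503699/1487099 + 2529468*(1/833566) = -1503699/1487099 + 1264734/416783 = 1254068486349/619797582517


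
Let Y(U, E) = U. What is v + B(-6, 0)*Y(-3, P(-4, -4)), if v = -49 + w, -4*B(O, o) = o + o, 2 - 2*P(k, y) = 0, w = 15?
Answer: -34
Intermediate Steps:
P(k, y) = 1 (P(k, y) = 1 - ½*0 = 1 + 0 = 1)
B(O, o) = -o/2 (B(O, o) = -(o + o)/4 = -o/2)
v = -34 (v = -49 + 15 = -34)
v + B(-6, 0)*Y(-3, P(-4, -4)) = -34 - ½*0*(-3) = -34 + 0*(-3) = -34 + 0 = -34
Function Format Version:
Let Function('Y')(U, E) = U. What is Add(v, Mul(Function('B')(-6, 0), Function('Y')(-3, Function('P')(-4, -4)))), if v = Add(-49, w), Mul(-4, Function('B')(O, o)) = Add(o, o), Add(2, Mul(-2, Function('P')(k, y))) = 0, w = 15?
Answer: -34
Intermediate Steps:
Function('P')(k, y) = 1 (Function('P')(k, y) = Add(1, Mul(Rational(-1, 2), 0)) = Add(1, 0) = 1)
Function('B')(O, o) = Mul(Rational(-1, 2), o) (Function('B')(O, o) = Mul(Rational(-1, 4), Add(o, o)) = Mul(Rational(-1, 4), Mul(2, o)) = Mul(Rational(-1, 2), o))
v = -34 (v = Add(-49, 15) = -34)
Add(v, Mul(Function('B')(-6, 0), Function('Y')(-3, Function('P')(-4, -4)))) = Add(-34, Mul(Mul(Rational(-1, 2), 0), -3)) = Add(-34, Mul(0, -3)) = Add(-34, 0) = -34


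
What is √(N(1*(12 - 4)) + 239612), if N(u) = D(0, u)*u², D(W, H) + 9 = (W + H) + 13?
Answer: 2*√60095 ≈ 490.29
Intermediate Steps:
D(W, H) = 4 + H + W (D(W, H) = -9 + ((W + H) + 13) = -9 + ((H + W) + 13) = -9 + (13 + H + W) = 4 + H + W)
N(u) = u²*(4 + u) (N(u) = (4 + u + 0)*u² = (4 + u)*u² = u²*(4 + u))
√(N(1*(12 - 4)) + 239612) = √((1*(12 - 4))²*(4 + 1*(12 - 4)) + 239612) = √((1*8)²*(4 + 1*8) + 239612) = √(8²*(4 + 8) + 239612) = √(64*12 + 239612) = √(768 + 239612) = √240380 = 2*√60095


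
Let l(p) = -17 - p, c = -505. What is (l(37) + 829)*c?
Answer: -391375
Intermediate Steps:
(l(37) + 829)*c = ((-17 - 1*37) + 829)*(-505) = ((-17 - 37) + 829)*(-505) = (-54 + 829)*(-505) = 775*(-505) = -391375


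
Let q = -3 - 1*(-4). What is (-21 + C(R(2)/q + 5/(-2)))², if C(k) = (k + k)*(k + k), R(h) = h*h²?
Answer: 10000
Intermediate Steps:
R(h) = h³
q = 1 (q = -3 + 4 = 1)
C(k) = 4*k² (C(k) = (2*k)*(2*k) = 4*k²)
(-21 + C(R(2)/q + 5/(-2)))² = (-21 + 4*(2³/1 + 5/(-2))²)² = (-21 + 4*(8*1 + 5*(-½))²)² = (-21 + 4*(8 - 5/2)²)² = (-21 + 4*(11/2)²)² = (-21 + 4*(121/4))² = (-21 + 121)² = 100² = 10000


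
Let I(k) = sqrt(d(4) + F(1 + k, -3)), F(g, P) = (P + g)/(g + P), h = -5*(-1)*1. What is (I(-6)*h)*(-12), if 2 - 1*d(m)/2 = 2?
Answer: -60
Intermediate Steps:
d(m) = 0 (d(m) = 4 - 2*2 = 4 - 4 = 0)
h = 5 (h = 5*1 = 5)
F(g, P) = 1 (F(g, P) = (P + g)/(P + g) = 1)
I(k) = 1 (I(k) = sqrt(0 + 1) = sqrt(1) = 1)
(I(-6)*h)*(-12) = (1*5)*(-12) = 5*(-12) = -60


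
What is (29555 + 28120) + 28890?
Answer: 86565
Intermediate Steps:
(29555 + 28120) + 28890 = 57675 + 28890 = 86565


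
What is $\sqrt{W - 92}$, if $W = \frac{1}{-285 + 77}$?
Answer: $\frac{i \sqrt{248781}}{52} \approx 9.5919 i$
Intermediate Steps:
$W = - \frac{1}{208}$ ($W = \frac{1}{-208} = - \frac{1}{208} \approx -0.0048077$)
$\sqrt{W - 92} = \sqrt{- \frac{1}{208} - 92} = \sqrt{- \frac{19137}{208}} = \frac{i \sqrt{248781}}{52}$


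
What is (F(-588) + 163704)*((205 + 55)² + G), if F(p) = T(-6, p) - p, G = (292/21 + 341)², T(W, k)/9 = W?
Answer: 4673053357514/147 ≈ 3.1789e+10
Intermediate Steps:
T(W, k) = 9*W
G = 55547209/441 (G = (292*(1/21) + 341)² = (292/21 + 341)² = (7453/21)² = 55547209/441 ≈ 1.2596e+5)
F(p) = -54 - p (F(p) = 9*(-6) - p = -54 - p)
(F(-588) + 163704)*((205 + 55)² + G) = ((-54 - 1*(-588)) + 163704)*((205 + 55)² + 55547209/441) = ((-54 + 588) + 163704)*(260² + 55547209/441) = (534 + 163704)*(67600 + 55547209/441) = 164238*(85358809/441) = 4673053357514/147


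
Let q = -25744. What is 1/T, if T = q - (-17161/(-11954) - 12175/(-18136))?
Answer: -108398872/2790848946691 ≈ -3.8841e-5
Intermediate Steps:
T = -2790848946691/108398872 (T = -25744 - (-17161/(-11954) - 12175/(-18136)) = -25744 - (-17161*(-1/11954) - 12175*(-1/18136)) = -25744 - (17161/11954 + 12175/18136) = -25744 - 1*228385923/108398872 = -25744 - 228385923/108398872 = -2790848946691/108398872 ≈ -25746.)
1/T = 1/(-2790848946691/108398872) = -108398872/2790848946691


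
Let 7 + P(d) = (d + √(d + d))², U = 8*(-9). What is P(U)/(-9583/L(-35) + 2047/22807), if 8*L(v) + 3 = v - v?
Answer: 344362893/1748481989 - 118231488*I/1748481989 ≈ 0.19695 - 0.06762*I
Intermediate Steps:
U = -72
L(v) = -3/8 (L(v) = -3/8 + (v - v)/8 = -3/8 + (⅛)*0 = -3/8 + 0 = -3/8)
P(d) = -7 + (d + √2*√d)² (P(d) = -7 + (d + √(d + d))² = -7 + (d + √(2*d))² = -7 + (d + √2*√d)²)
P(U)/(-9583/L(-35) + 2047/22807) = (-7 + (-72 + √2*√(-72))²)/(-9583/(-3/8) + 2047/22807) = (-7 + (-72 + √2*(6*I*√2))²)/(-9583*(-8/3) + 2047*(1/22807)) = (-7 + (-72 + 12*I)²)/(76664/3 + 2047/22807) = (-7 + (-72 + 12*I)²)/(1748481989/68421) = (-7 + (-72 + 12*I)²)*(68421/1748481989) = -478947/1748481989 + 68421*(-72 + 12*I)²/1748481989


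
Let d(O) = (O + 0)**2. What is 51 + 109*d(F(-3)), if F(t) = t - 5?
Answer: 7027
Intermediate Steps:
F(t) = -5 + t
d(O) = O**2
51 + 109*d(F(-3)) = 51 + 109*(-5 - 3)**2 = 51 + 109*(-8)**2 = 51 + 109*64 = 51 + 6976 = 7027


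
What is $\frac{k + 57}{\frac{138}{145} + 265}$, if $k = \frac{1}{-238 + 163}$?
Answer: $\frac{123946}{578445} \approx 0.21427$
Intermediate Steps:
$k = - \frac{1}{75}$ ($k = \frac{1}{-75} = - \frac{1}{75} \approx -0.013333$)
$\frac{k + 57}{\frac{138}{145} + 265} = \frac{- \frac{1}{75} + 57}{\frac{138}{145} + 265} = \frac{4274}{75 \left(138 \cdot \frac{1}{145} + 265\right)} = \frac{4274}{75 \left(\frac{138}{145} + 265\right)} = \frac{4274}{75 \cdot \frac{38563}{145}} = \frac{4274}{75} \cdot \frac{145}{38563} = \frac{123946}{578445}$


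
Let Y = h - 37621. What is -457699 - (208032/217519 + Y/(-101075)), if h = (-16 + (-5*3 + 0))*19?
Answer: -2012575462454993/4397146585 ≈ -4.5770e+5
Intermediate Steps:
h = -589 (h = (-16 + (-15 + 0))*19 = (-16 - 15)*19 = -31*19 = -589)
Y = -38210 (Y = -589 - 37621 = -38210)
-457699 - (208032/217519 + Y/(-101075)) = -457699 - (208032/217519 - 38210/(-101075)) = -457699 - (208032*(1/217519) - 38210*(-1/101075)) = -457699 - (208032/217519 + 7642/20215) = -457699 - 1*5867647078/4397146585 = -457699 - 5867647078/4397146585 = -2012575462454993/4397146585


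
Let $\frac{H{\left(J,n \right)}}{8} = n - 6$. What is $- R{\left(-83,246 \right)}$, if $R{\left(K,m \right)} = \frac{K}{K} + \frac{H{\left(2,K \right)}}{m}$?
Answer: $\frac{233}{123} \approx 1.8943$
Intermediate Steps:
$H{\left(J,n \right)} = -48 + 8 n$ ($H{\left(J,n \right)} = 8 \left(n - 6\right) = 8 \left(-6 + n\right) = -48 + 8 n$)
$R{\left(K,m \right)} = 1 + \frac{-48 + 8 K}{m}$ ($R{\left(K,m \right)} = \frac{K}{K} + \frac{-48 + 8 K}{m} = 1 + \frac{-48 + 8 K}{m}$)
$- R{\left(-83,246 \right)} = - \frac{-48 + 246 + 8 \left(-83\right)}{246} = - \frac{-48 + 246 - 664}{246} = - \frac{-466}{246} = \left(-1\right) \left(- \frac{233}{123}\right) = \frac{233}{123}$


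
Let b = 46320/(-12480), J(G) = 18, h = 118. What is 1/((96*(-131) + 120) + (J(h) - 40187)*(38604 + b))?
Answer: -52/80628467047 ≈ -6.4493e-10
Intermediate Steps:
b = -193/52 (b = 46320*(-1/12480) = -193/52 ≈ -3.7115)
1/((96*(-131) + 120) + (J(h) - 40187)*(38604 + b)) = 1/((96*(-131) + 120) + (18 - 40187)*(38604 - 193/52)) = 1/((-12576 + 120) - 40169*2007215/52) = 1/(-12456 - 80627819335/52) = 1/(-80628467047/52) = -52/80628467047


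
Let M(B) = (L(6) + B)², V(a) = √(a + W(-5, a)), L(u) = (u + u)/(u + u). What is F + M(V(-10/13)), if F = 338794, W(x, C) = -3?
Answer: 4404286/13 + 14*I*√13/13 ≈ 3.3879e+5 + 3.8829*I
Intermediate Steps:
L(u) = 1 (L(u) = (2*u)/((2*u)) = (2*u)*(1/(2*u)) = 1)
V(a) = √(-3 + a) (V(a) = √(a - 3) = √(-3 + a))
M(B) = (1 + B)²
F + M(V(-10/13)) = 338794 + (1 + √(-3 - 10/13))² = 338794 + (1 + √(-49/13))² = 338794 + (1 + 7*I*√13/13)²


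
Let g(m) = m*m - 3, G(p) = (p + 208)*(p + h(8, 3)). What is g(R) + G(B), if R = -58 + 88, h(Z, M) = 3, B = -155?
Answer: -7159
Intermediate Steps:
G(p) = (3 + p)*(208 + p) (G(p) = (p + 208)*(p + 3) = (208 + p)*(3 + p) = (3 + p)*(208 + p))
R = 30
g(m) = -3 + m² (g(m) = m² - 3 = -3 + m²)
g(R) + G(B) = (-3 + 30²) + (624 + (-155)² + 211*(-155)) = (-3 + 900) + (624 + 24025 - 32705) = 897 - 8056 = -7159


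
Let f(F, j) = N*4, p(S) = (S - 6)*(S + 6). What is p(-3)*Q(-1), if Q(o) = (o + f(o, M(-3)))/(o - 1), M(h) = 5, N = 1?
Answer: 81/2 ≈ 40.500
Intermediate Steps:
p(S) = (-6 + S)*(6 + S)
f(F, j) = 4 (f(F, j) = 1*4 = 4)
Q(o) = (4 + o)/(-1 + o) (Q(o) = (o + 4)/(o - 1) = (4 + o)/(-1 + o))
p(-3)*Q(-1) = (-36 + (-3)²)*((4 - 1)/(-1 - 1)) = (-36 + 9)*(3/(-2)) = -(-27)*3/2 = -27*(-3/2) = 81/2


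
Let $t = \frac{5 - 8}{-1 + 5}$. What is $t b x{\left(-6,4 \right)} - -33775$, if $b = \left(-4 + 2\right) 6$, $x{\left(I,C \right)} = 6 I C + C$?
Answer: $32515$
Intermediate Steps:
$x{\left(I,C \right)} = C + 6 C I$ ($x{\left(I,C \right)} = 6 C I + C = C + 6 C I$)
$t = - \frac{3}{4} \approx -0.75$
$b = -12$ ($b = \left(-2\right) 6 = -12$)
$t b x{\left(-6,4 \right)} - -33775 = \left(- \frac{3}{4}\right) \left(-12\right) 4 \left(1 + 6 \left(-6\right)\right) - -33775 = 9 \cdot 4 \left(1 - 36\right) + 33775 = 9 \cdot 4 \left(-35\right) + 33775 = 9 \left(-140\right) + 33775 = -1260 + 33775 = 32515$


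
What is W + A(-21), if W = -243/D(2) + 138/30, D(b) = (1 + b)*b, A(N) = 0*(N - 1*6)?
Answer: -359/10 ≈ -35.900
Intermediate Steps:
A(N) = 0 (A(N) = 0*(N - 6) = 0*(-6 + N) = 0)
D(b) = b*(1 + b)
W = -359/10 (W = -243*1/(2*(1 + 2)) + 138/30 = -243/(2*3) + 138*(1/30) = -243/6 + 23/5 = -243*1/6 + 23/5 = -81/2 + 23/5 = -359/10 ≈ -35.900)
W + A(-21) = -359/10 + 0 = -359/10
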